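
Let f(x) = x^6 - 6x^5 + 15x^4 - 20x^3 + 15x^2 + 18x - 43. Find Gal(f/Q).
The polynomial f is an irreducible sextic over Q, so G = Gal(f/Q) is one of the 16 transitive subgroups 6T1, ..., 6T16 of S_6. The discriminant of f is 746496000000 = 864000^2, a perfect square, so G is contained in A_6. The transitive groups of degree 6 contained in A_6 are: A_4 (6T4, order 12), S_4 (6T7, order 24), (C_3 x C_3) : C_4 (6T10, order 36), PSL(2,5) (6T12, order 60), A_6 (6T15, order 360). By Dedekind's theorem, for a prime p not dividing disc(f) the degrees of the irreducible factors of f mod p form the cycle type of an element of G. Factoring f modulo the 6 such primes p <= 23 (skipping 2, 3, 5, which divide the discriminant), each new pattern first appears at: mod 7: f = (x + 2)(x^5 + 6x^4 + 3x^3 + 2x^2 + 4x + 3), pattern 5+1; mod 23: f = (x + 6)(x + 11)(x + 20)(x^3 + 3x^2 + 4x + 8), pattern 3+1+1+1. No other pattern occurs in this range, so the set of observed cycle types is {5+1, 3+1+1+1}. Among the candidates above, the only group containing elements of all these cycle types is A_6 (6T15) — each of A_4 (6T4), S_4 (6T7), (C_3 x C_3) : C_4 (6T10), PSL(2,5) (6T12) lacks at least one of them. Hence G = A_6 (6T15), of order 360.

6T15: A_6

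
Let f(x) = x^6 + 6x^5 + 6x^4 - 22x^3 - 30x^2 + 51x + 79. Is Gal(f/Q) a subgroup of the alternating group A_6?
No

The polynomial is irreducible of degree 6 over Q. Its discriminant is -51195483, which is not a perfect square. A Galois group lies in the alternating group exactly when the discriminant is a square in Q, so the Galois group (C_3 x S_3) is not contained in A_6.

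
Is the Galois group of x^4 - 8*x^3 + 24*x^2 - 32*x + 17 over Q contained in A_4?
The polynomial is irreducible of degree 4 over Q. Its discriminant is 256 = 16^2, a perfect square. A Galois group lies in the alternating group exactly when the discriminant is a square in Q, so the Galois group (V_4) is contained in A_4.

Yes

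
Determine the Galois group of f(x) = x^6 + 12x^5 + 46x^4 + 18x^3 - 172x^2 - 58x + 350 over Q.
The polynomial f is an irreducible sextic over Q, so G = Gal(f/Q) is one of the 16 transitive subgroups 6T1, ..., 6T16 of S_6. The discriminant of f is -3478656834027712, which is not a perfect square, so G is not contained in A_6. The transitive groups of degree 6 not contained in A_6 are: C_6 (6T1, order 6), S_3 (6T2, order 6), D_6 (6T3, order 12), C_3 x S_3 (6T5, order 18), A_4 x C_2 (6T6, order 24), S_4 (6T8, order 24), S_3 x S_3 (6T9, order 36), S_4 x C_2 (6T11, order 48), (S_3 x S_3) : C_2 (6T13, order 72), PGL(2,5) (6T14, order 120), S_6 (6T16, order 720). By Dedekind's theorem, for a prime p not dividing disc(f) the degrees of the irreducible factors of f mod p form the cycle type of an element of G. Factoring f modulo the 3 such primes p <= 7 (skipping 2, which divides the discriminant), each new pattern first appears at: mod 3: f = (x^6 + x^4 + 2x^2 + 2x + 2), pattern 6; mod 5: f = (x)(x + 2)(x^4 + x^2 + x + 1), pattern 4+1+1; mod 7: f = (x)(x^2 + 3x + 5)(x^3 + 2x^2 + 1), pattern 3+2+1. No other pattern occurs in this range, so the set of observed cycle types is {6, 4+1+1, 3+2+1}. Among the candidates above, the only group containing elements of all these cycle types is S_6 (6T16); every other candidate lacks at least one of them. Hence G = S_6 (6T16), of order 720.

S_6 (also written S6)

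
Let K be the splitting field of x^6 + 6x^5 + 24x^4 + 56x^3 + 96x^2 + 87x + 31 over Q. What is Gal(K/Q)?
The polynomial f is an irreducible sextic over Q, so G = Gal(f/Q) is one of the 16 transitive subgroups 6T1, ..., 6T16 of S_6. The discriminant of f is -68755887963, which is not a perfect square, so G is not contained in A_6. The transitive groups of degree 6 not contained in A_6 are: C_6 (6T1, order 6), S_3 (6T2, order 6), D_6 (6T3, order 12), C_3 x S_3 (6T5, order 18), A_4 x C_2 (6T6, order 24), S_4 (6T8, order 24), S_3 x S_3 (6T9, order 36), S_4 x C_2 (6T11, order 48), (S_3 x S_3) : C_2 (6T13, order 72), PGL(2,5) (6T14, order 120), S_6 (6T16, order 720). By Dedekind's theorem, for a prime p not dividing disc(f) the degrees of the irreducible factors of f mod p form the cycle type of an element of G. Factoring f modulo the 33 such primes p <= 151 (skipping 3, 7, 89, which divide the discriminant), each new pattern first appears at: mod 2: f = (x^6 + x + 1), pattern 6; mod 13: f = (x + 8)(x + 10)(x + 11)(x^3 + 3x^2 + 10x + 2), pattern 3+1+1+1; mod 17: f = (x^2 + 13x + 11)(x^2 + 13x + 16)(x^2 + 14x + 8), pattern 2+2+2; mod 19: f = (x^3 + 3x^2 + 4x + 17)(x^3 + 3x^2 + 11x + 13), pattern 3+3; mod 73: f = (x + 6)(x + 7)(x + 20)(x + 31)(x + 38)(x + 50), pattern 1+1+1+1+1+1. No other pattern occurs in this range, so the set of observed cycle types is {6, 3+1+1+1, 2+2+2, 3+3, 1+1+1+1+1+1}. The candidates containing elements of all these cycle types are C_3 x S_3 (6T5) of order 18, S_3 x S_3 (6T9) of order 36, (S_3 x S_3) : C_2 (6T13) of order 72, S_6 (6T16) of order 720; the others are excluded. The observed types are precisely the cycle types that occur in C_3 x S_3 (6T5). Each of the other remaining candidates has further cycle types, and by the Chebotarev density theorem the matching factorization patterns would occur for a proportion of primes equal to their share of the group: S_3 x S_3 (6T9) additionally contains elements of type 2+2+1+1 (9 of its 36 elements, about 25% of primes); (S_3 x S_3) : C_2 (6T13) additionally contains elements of type 4+2, 3+2+1, 2+2+1+1, 2+1+1+1+1 (45 of its 72 elements, about 62% of primes); S_6 (6T16) additionally contains elements of type 5+1, 4+2, 4+1+1, 3+2+1, 2+2+1+1, 2+1+1+1+1 (504 of its 720 elements, about 70% of primes). None of the 33 primes tested shows any such pattern (for each of these groups the chance of that is below 10^-4), which rules them out. Hence G = C_3 x S_3 (6T5), of order 18.

C_3 x S_3 (order 18)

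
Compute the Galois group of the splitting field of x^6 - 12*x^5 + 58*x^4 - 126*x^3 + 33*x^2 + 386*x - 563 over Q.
S_4, S_4(6d), the S_4-action on 6 points inside A_6

The polynomial f is an irreducible sextic over Q, so G = Gal(f/Q) is one of the 16 transitive subgroups 6T1, ..., 6T16 of S_6. The discriminant of f is 87452721811456 = 9351616^2, a perfect square, so G is contained in A_6. The transitive groups of degree 6 contained in A_6 are: A_4 (6T4, order 12), S_4 (6T7, order 24), (C_3 x C_3) : C_4 (6T10, order 36), PSL(2,5) (6T12, order 60), A_6 (6T15, order 360). By Dedekind's theorem, for a prime p not dividing disc(f) the degrees of the irreducible factors of f mod p form the cycle type of an element of G. Factoring f modulo the 79 such primes p <= 419 (skipping 2, 23, which divide the discriminant), each new pattern first appears at: mod 3: f = (x^3 + x^2 + 2x + 1)(x^3 + 2x^2 + 1), pattern 3+3; mod 5: f = (x^2 + 2)(x^4 + 3x^3 + x^2 + 3x + 1), pattern 4+2; mod 19: f = (x + 13)(x + 14)(x^2 + 8x + 3)(x^2 + 10x + 10), pattern 2+2+1+1; mod 223: f = (x + 11)(x + 16)(x + 63)(x + 128)(x + 217)(x + 222), pattern 1+1+1+1+1+1. No other pattern occurs in this range, so the set of observed cycle types is {3+3, 4+2, 2+2+1+1, 1+1+1+1+1+1}. The candidates containing elements of all these cycle types are S_4 (6T7) of order 24, (C_3 x C_3) : C_4 (6T10) of order 36, A_6 (6T15) of order 360; the others are excluded. The observed types are precisely the cycle types that occur in S_4 (6T7). Each of the other remaining candidates has further cycle types, and by the Chebotarev density theorem the matching factorization patterns would occur for a proportion of primes equal to their share of the group: (C_3 x C_3) : C_4 (6T10) additionally contains elements of type 3+1+1+1 (4 of its 36 elements, about 11% of primes); A_6 (6T15) additionally contains elements of type 5+1, 3+1+1+1 (184 of its 360 elements, about 51% of primes). None of the 79 primes tested shows any such pattern (for each of these groups the chance of that is below 10^-4), which rules them out. Hence G = S_4 (6T7), of order 24.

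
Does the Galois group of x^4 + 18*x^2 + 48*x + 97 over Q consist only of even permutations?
Yes

The polynomial is irreducible of degree 4 over Q. Its discriminant is 388562944 = 19712^2, a perfect square. A Galois group lies in the alternating group exactly when the discriminant is a square in Q, so the Galois group (V_4) is contained in A_4.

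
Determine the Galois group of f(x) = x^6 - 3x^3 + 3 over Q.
The polynomial f is an irreducible sextic over Q, so G = Gal(f/Q) is one of the 16 transitive subgroups 6T1, ..., 6T16 of S_6. The discriminant of f is -177147, which is not a perfect square, so G is not contained in A_6. The transitive groups of degree 6 not contained in A_6 are: C_6 (6T1, order 6), S_3 (6T2, order 6), D_6 (6T3, order 12), C_3 x S_3 (6T5, order 18), A_4 x C_2 (6T6, order 24), S_4 (6T8, order 24), S_3 x S_3 (6T9, order 36), S_4 x C_2 (6T11, order 48), (S_3 x S_3) : C_2 (6T13, order 72), PGL(2,5) (6T14, order 120), S_6 (6T16, order 720). By Dedekind's theorem, for a prime p not dividing disc(f) the degrees of the irreducible factors of f mod p form the cycle type of an element of G. Factoring f modulo the 33 such primes p <= 139 (skipping 3, which divides the discriminant), each new pattern first appears at: mod 2: f = (x^6 + x^3 + 1), pattern 6; mod 7: f = (x + 1)(x + 2)(x + 4)(x^3 + 3), pattern 3+1+1+1; mod 17: f = (x^2 + x + 7)(x^2 + 4x + 7)(x^2 + 12x + 7), pattern 2+2+2; mod 19: f = (x^3 + 6)(x^3 + 10), pattern 3+3; mod 73: f = (x + 13)(x + 21)(x + 22)(x + 29)(x + 30)(x + 31), pattern 1+1+1+1+1+1. No other pattern occurs in this range, so the set of observed cycle types is {6, 3+1+1+1, 2+2+2, 3+3, 1+1+1+1+1+1}. The candidates containing elements of all these cycle types are C_3 x S_3 (6T5) of order 18, S_3 x S_3 (6T9) of order 36, (S_3 x S_3) : C_2 (6T13) of order 72, S_6 (6T16) of order 720; the others are excluded. The observed types are precisely the cycle types that occur in C_3 x S_3 (6T5). Each of the other remaining candidates has further cycle types, and by the Chebotarev density theorem the matching factorization patterns would occur for a proportion of primes equal to their share of the group: S_3 x S_3 (6T9) additionally contains elements of type 2+2+1+1 (9 of its 36 elements, about 25% of primes); (S_3 x S_3) : C_2 (6T13) additionally contains elements of type 4+2, 3+2+1, 2+2+1+1, 2+1+1+1+1 (45 of its 72 elements, about 62% of primes); S_6 (6T16) additionally contains elements of type 5+1, 4+2, 4+1+1, 3+2+1, 2+2+1+1, 2+1+1+1+1 (504 of its 720 elements, about 70% of primes). None of the 33 primes tested shows any such pattern (for each of these groups the chance of that is below 10^-4), which rules them out. Hence G = C_3 x S_3 (6T5), of order 18.

C_3 x S_3 (order 18)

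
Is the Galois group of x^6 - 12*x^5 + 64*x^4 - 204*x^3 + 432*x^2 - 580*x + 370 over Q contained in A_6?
No

The polynomial is irreducible of degree 6 over Q. Its discriminant is -122931200, which is not a perfect square. A Galois group lies in the alternating group exactly when the discriminant is a square in Q, so the Galois group (S_4 x C_2) is not contained in A_6.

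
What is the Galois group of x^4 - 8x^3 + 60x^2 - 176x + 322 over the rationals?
C_4 (also written C4)

The polynomial is an irreducible quartic over Q and its discriminant is 1088391168, which is not a perfect square, so the Galois group is not contained in A_4. The resolvent cubic y^3 - 60*y^2 + 120*y + 25696 has exactly one rational root, so the Galois group is C_4 or D_4. The quartic becomes reducible over Q(sqrt(disc)), so the group is C_4.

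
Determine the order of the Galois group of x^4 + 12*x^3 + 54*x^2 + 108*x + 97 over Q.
The degree of the splitting field over Q equals the order of the Galois group, so first determine the group. The polynomial is an irreducible quartic over Q and its discriminant is 1048576 = 1024^2, a perfect square, so the Galois group is contained in A_4. The resolvent cubic y^3 - 54*y^2 + 908*y - 4680 splits completely over Q, which gives the Klein four-group V_4. The Galois group V_4 (4T2) has order 4, so the splitting field has degree 4 over Q.

4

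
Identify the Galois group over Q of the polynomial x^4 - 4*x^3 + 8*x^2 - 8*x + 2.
D_4

The polynomial is an irreducible quartic over Q and its discriminant is -1024, which is not a perfect square, so the Galois group is not contained in A_4. The resolvent cubic y^3 - 8*y^2 + 24*y - 32 has exactly one rational root, so the Galois group is C_4 or D_4. The quartic remains irreducible over Q(sqrt(disc)), so the group is D_4.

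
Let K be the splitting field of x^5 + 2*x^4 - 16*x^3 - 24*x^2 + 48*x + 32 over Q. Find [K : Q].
5

The degree of the splitting field over Q equals the order of the Galois group, so first determine the group. The polynomial f is an irreducible quintic over Q, so G = Gal(f/Q) is a transitive subgroup of S_5: one of C_5 (5T1, order 5), D_5 (5T2, order 10), F_20 (5T3, order 20), A_5 (5T4, order 60) or S_5 (5T5, order 120). The discriminant of f is 15352201216 = 123904^2, a perfect square, so G is contained in A_5. The transitive groups of degree 5 contained in A_5 are: C_5 (5T1, order 5), D_5 (5T2, order 10), A_5 (5T4, order 60). By Dedekind's theorem, for a prime p not dividing disc(f) the degrees of the irreducible factors of f mod p form the cycle type of an element of G. Factoring f modulo the 14 such primes p <= 53 (skipping 2, 11, which divide the discriminant), each new pattern first appears at: mod 3: f = (x^5 + 2x^4 + 2x^3 + 2), pattern 5; mod 23: f = (x + 1)(x + 3)(x + 11)(x + 15)(x + 18), pattern 1+1+1+1+1. No other pattern occurs in this range, so the set of observed cycle types is {5, 1+1+1+1+1}. The candidates containing elements of all these cycle types are C_5 (5T1) of order 5, D_5 (5T2) of order 10, A_5 (5T4) of order 60; the others are excluded. The observed types are precisely the cycle types that occur in C_5 (5T1). Each of the other remaining candidates has further cycle types, and by the Chebotarev density theorem the matching factorization patterns would occur for a proportion of primes equal to their share of the group: D_5 (5T2) additionally contains elements of type 2+2+1 (5 of its 10 elements, about 50% of primes); A_5 (5T4) additionally contains elements of type 3+1+1, 2+2+1 (35 of its 60 elements, about 58% of primes). None of the 14 primes tested shows any such pattern (for each of these groups the chance of that is below 10^-4), which rules them out. Hence G = C_5 (5T1), of order 5. The Galois group C_5 (5T1) has order 5, so the splitting field has degree 5 over Q.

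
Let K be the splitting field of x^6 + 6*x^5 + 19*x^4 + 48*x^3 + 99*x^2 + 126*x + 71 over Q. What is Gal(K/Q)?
S_4 x C_2 (also written S4xC2)

The polynomial f is an irreducible sextic over Q, so G = Gal(f/Q) is one of the 16 transitive subgroups 6T1, ..., 6T16 of S_6. The discriminant of f is -122931200, which is not a perfect square, so G is not contained in A_6. The transitive groups of degree 6 not contained in A_6 are: C_6 (6T1, order 6), S_3 (6T2, order 6), D_6 (6T3, order 12), C_3 x S_3 (6T5, order 18), A_4 x C_2 (6T6, order 24), S_4 (6T8, order 24), S_3 x S_3 (6T9, order 36), S_4 x C_2 (6T11, order 48), (S_3 x S_3) : C_2 (6T13, order 72), PGL(2,5) (6T14, order 120), S_6 (6T16, order 720). By Dedekind's theorem, for a prime p not dividing disc(f) the degrees of the irreducible factors of f mod p form the cycle type of an element of G. Factoring f modulo the 17 such primes p <= 71 (skipping 2, 5, 7, which divide the discriminant), each new pattern first appears at: mod 3: f = (x^3 + x^2 + x + 2)(x^3 + 2x^2 + x + 1), pattern 3+3; mod 13: f = (x^6 + 6x^5 + 6x^4 + 9x^3 + 8x^2 + 9x + 6), pattern 6; mod 19: f = (x^2 + 12x + 3)(x^4 + 13x^3 + 12x^2 + 17x + 11), pattern 4+2; mod 23: f = (x + 6)(x + 7)(x^4 + 16x^3 + 22x^2 + 10x + 11), pattern 4+1+1; mod 53: f = (x^2 + 21x + 24)(x^2 + 39x + 41)(x^2 + 52x + 43), pattern 2+2+2; mod 59: f = (x + 40)(x + 48)(x^2 + 13x + 39)(x^2 + 23x + 21), pattern 2+2+1+1; mod 71: f = (x)(x + 11)(x + 16)(x + 33)(x^2 + 17x + 62), pattern 2+1+1+1+1. No other pattern occurs in this range, so the set of observed cycle types is {3+3, 6, 4+2, 4+1+1, 2+2+2, 2+2+1+1, 2+1+1+1+1}. The candidates containing elements of all these cycle types are S_4 x C_2 (6T11) of order 48, S_6 (6T16) of order 720; the others are excluded. The observed types are precisely the cycle types that occur in S_4 x C_2 (6T11) (apart from the identity). Each of the other remaining candidates has further cycle types, and by the Chebotarev density theorem the matching factorization patterns would occur for a proportion of primes equal to their share of the group: S_6 (6T16) additionally contains elements of type 5+1, 3+2+1, 3+1+1+1 (304 of its 720 elements, about 42% of primes). None of the 17 primes tested shows any such pattern (for each of these groups the chance of that is below 10^-4), which rules them out. Hence G = S_4 x C_2 (6T11), of order 48.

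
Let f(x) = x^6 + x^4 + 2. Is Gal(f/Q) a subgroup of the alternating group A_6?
The polynomial is irreducible of degree 6 over Q. Its discriminant is -1722368, which is not a perfect square. A Galois group lies in the alternating group exactly when the discriminant is a square in Q, so the Galois group (S_4 x C_2) is not contained in A_6.

No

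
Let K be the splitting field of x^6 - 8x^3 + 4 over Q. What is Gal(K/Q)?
S_3 x S_3

The polynomial f is an irreducible sextic over Q, so G = Gal(f/Q) is one of the 16 transitive subgroups 6T1, ..., 6T16 of S_6. The discriminant of f is 1289945088, which is not a perfect square, so G is not contained in A_6. The transitive groups of degree 6 not contained in A_6 are: C_6 (6T1, order 6), S_3 (6T2, order 6), D_6 (6T3, order 12), C_3 x S_3 (6T5, order 18), A_4 x C_2 (6T6, order 24), S_4 (6T8, order 24), S_3 x S_3 (6T9, order 36), S_4 x C_2 (6T11, order 48), (S_3 x S_3) : C_2 (6T13, order 72), PGL(2,5) (6T14, order 120), S_6 (6T16, order 720). By Dedekind's theorem, for a prime p not dividing disc(f) the degrees of the irreducible factors of f mod p form the cycle type of an element of G. Factoring f modulo the 23 such primes p <= 97 (skipping 2, 3, which divide the discriminant), each new pattern first appears at: mod 5: f = (x^6 + 2x^3 + 4), pattern 6; mod 11: f = (x + 2)(x + 8)(x^2 + 3x + 9)(x^2 + 9x + 4), pattern 2+2+1+1; mod 13: f = (x + 1)(x + 3)(x + 9)(x^3 + 4), pattern 3+1+1+1; mod 31: f = (x^2 + 3x + 28)(x^2 + 13x + 16)(x^2 + 15x + 18), pattern 2+2+2; mod 97: f = (x^3 + 16)(x^3 + 73), pattern 3+3. No other pattern occurs in this range, so the set of observed cycle types is {6, 2+2+1+1, 3+1+1+1, 2+2+2, 3+3}. The candidates containing elements of all these cycle types are S_3 x S_3 (6T9) of order 36, (S_3 x S_3) : C_2 (6T13) of order 72, S_6 (6T16) of order 720; the others are excluded. The observed types are precisely the cycle types that occur in S_3 x S_3 (6T9) (apart from the identity). Each of the other remaining candidates has further cycle types, and by the Chebotarev density theorem the matching factorization patterns would occur for a proportion of primes equal to their share of the group: (S_3 x S_3) : C_2 (6T13) additionally contains elements of type 4+2, 3+2+1, 2+1+1+1+1 (36 of its 72 elements, about 50% of primes); S_6 (6T16) additionally contains elements of type 5+1, 4+2, 4+1+1, 3+2+1, 2+1+1+1+1 (459 of its 720 elements, about 64% of primes). None of the 23 primes tested shows any such pattern (for each of these groups the chance of that is below 10^-4), which rules them out. Hence G = S_3 x S_3 (6T9), of order 36.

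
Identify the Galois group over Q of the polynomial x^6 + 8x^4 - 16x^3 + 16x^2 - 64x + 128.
The polynomial f is an irreducible sextic over Q, so G = Gal(f/Q) is one of the 16 transitive subgroups 6T1, ..., 6T16 of S_6. The discriminant of f is -201485505789952, which is not a perfect square, so G is not contained in A_6. The transitive groups of degree 6 not contained in A_6 are: C_6 (6T1, order 6), S_3 (6T2, order 6), D_6 (6T3, order 12), C_3 x S_3 (6T5, order 18), A_4 x C_2 (6T6, order 24), S_4 (6T8, order 24), S_3 x S_3 (6T9, order 36), S_4 x C_2 (6T11, order 48), (S_3 x S_3) : C_2 (6T13, order 72), PGL(2,5) (6T14, order 120), S_6 (6T16, order 720). By Dedekind's theorem, for a prime p not dividing disc(f) the degrees of the irreducible factors of f mod p form the cycle type of an element of G. Factoring f modulo the 29 such primes p <= 113 (skipping 2, which divides the discriminant), each new pattern first appears at: mod 3: f = (x^6 + 2x^4 + 2x^3 + x^2 + 2x + 2), pattern 6; mod 5: f = (x + 2)(x^2 + 3x + 3)(x^3 + 4x + 3), pattern 3+2+1; mod 7: f = (x^2 + 2x + 3)(x^4 + 5x^3 + 2x^2 + 3), pattern 4+2; mod 17: f = (x^3 + 4x + 7)(x^3 + 4x + 11), pattern 3+3; mod 19: f = (x^2 + 6x + 10)(x^2 + 14x + 1)(x^2 + 18x + 9), pattern 2+2+2; mod 37: f = (x + 6)(x + 32)(x^2 + 5x + 29)(x^2 + 31x + 3), pattern 2+2+1+1; mod 41: f = (x + 7)(x + 37)(x + 38)(x^3 + 4x + 23), pattern 3+1+1+1; mod 113: f = (x + 67)(x + 68)(x + 71)(x + 91)(x^2 + 42x + 73), pattern 2+1+1+1+1. No other pattern occurs in this range, so the set of observed cycle types is {6, 3+2+1, 4+2, 3+3, 2+2+2, 2+2+1+1, 3+1+1+1, 2+1+1+1+1}. The candidates containing elements of all these cycle types are (S_3 x S_3) : C_2 (6T13) of order 72, S_6 (6T16) of order 720; the others are excluded. The observed types are precisely the cycle types that occur in (S_3 x S_3) : C_2 (6T13) (apart from the identity). Each of the other remaining candidates has further cycle types, and by the Chebotarev density theorem the matching factorization patterns would occur for a proportion of primes equal to their share of the group: S_6 (6T16) additionally contains elements of type 5+1, 4+1+1 (234 of its 720 elements, about 32% of primes). None of the 29 primes tested shows any such pattern (for each of these groups the chance of that is below 10^-4), which rules them out. Hence G = (S_3 x S_3) : C_2 (6T13), of order 72.

(S_3 x S_3) : C_2 (order 72)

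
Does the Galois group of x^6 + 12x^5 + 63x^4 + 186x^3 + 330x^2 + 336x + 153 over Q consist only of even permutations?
The polynomial is irreducible of degree 6 over Q. Its discriminant is -16003008, which is not a perfect square. A Galois group lies in the alternating group exactly when the discriminant is a square in Q, so the Galois group (PGL(2,5)) is not contained in A_6.

No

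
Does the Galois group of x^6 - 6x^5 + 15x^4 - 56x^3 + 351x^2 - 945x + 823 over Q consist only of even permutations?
The polynomial is irreducible of degree 6 over Q. Its discriminant is -2200994196714027, which is not a perfect square. A Galois group lies in the alternating group exactly when the discriminant is a square in Q, so the Galois group ((S_3 x S_3) : C_2) is not contained in A_6.

No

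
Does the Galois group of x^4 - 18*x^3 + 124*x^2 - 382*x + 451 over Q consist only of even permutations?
No

The polynomial is irreducible of degree 4 over Q. Its discriminant is 512000, which is not a perfect square. A Galois group lies in the alternating group exactly when the discriminant is a square in Q, so the Galois group (C_4) is not contained in A_4.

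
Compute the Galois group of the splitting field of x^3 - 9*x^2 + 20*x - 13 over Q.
C_3, A_3

The polynomial is an irreducible cubic over Q and its discriminant is 49 = 7^2, a perfect square. For an irreducible cubic, a square discriminant forces the Galois group to be A_3, the cyclic group of order 3.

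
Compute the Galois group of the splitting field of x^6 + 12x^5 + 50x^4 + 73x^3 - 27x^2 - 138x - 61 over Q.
The polynomial f is an irreducible sextic over Q, so G = Gal(f/Q) is one of the 16 transitive subgroups 6T1, ..., 6T16 of S_6. The discriminant of f is 30991489 = 5567^2, a perfect square, so G is contained in A_6. The transitive groups of degree 6 contained in A_6 are: A_4 (6T4, order 12), S_4 (6T7, order 24), (C_3 x C_3) : C_4 (6T10, order 36), PSL(2,5) (6T12, order 60), A_6 (6T15, order 360). By Dedekind's theorem, for a prime p not dividing disc(f) the degrees of the irreducible factors of f mod p form the cycle type of an element of G. Factoring f modulo the 21 such primes p <= 79 (skipping 19, which divides the discriminant), each new pattern first appears at: mod 2: f = (x + 1)(x^5 + x^4 + x^3 + x + 1), pattern 5+1; mod 7: f = (x^3 + x^2 + 3x + 5)(x^3 + 4x^2 + x + 6), pattern 3+3; mod 61: f = (x)(x + 39)(x^2 + 15x + 13)(x^2 + 19x + 12), pattern 2+2+1+1. No other pattern occurs in this range, so the set of observed cycle types is {5+1, 3+3, 2+2+1+1}. The candidates containing elements of all these cycle types are PSL(2,5) (6T12) of order 60, A_6 (6T15) of order 360; the others are excluded. The observed types are precisely the cycle types that occur in PSL(2,5) (6T12) (apart from the identity). Each of the other remaining candidates has further cycle types, and by the Chebotarev density theorem the matching factorization patterns would occur for a proportion of primes equal to their share of the group: A_6 (6T15) additionally contains elements of type 4+2, 3+1+1+1 (130 of its 360 elements, about 36% of primes). None of the 21 primes tested shows any such pattern (for each of these groups the chance of that is below 10^-4), which rules them out. Hence G = PSL(2,5) (6T12), of order 60.

PSL(2,5) (order 60)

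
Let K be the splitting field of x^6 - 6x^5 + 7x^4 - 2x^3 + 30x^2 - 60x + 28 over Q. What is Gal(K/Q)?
6T11: S_4 x C_2

The polynomial f is an irreducible sextic over Q, so G = Gal(f/Q) is one of the 16 transitive subgroups 6T1, ..., 6T16 of S_6. The discriminant of f is -45161350144, which is not a perfect square, so G is not contained in A_6. The transitive groups of degree 6 not contained in A_6 are: C_6 (6T1, order 6), S_3 (6T2, order 6), D_6 (6T3, order 12), C_3 x S_3 (6T5, order 18), A_4 x C_2 (6T6, order 24), S_4 (6T8, order 24), S_3 x S_3 (6T9, order 36), S_4 x C_2 (6T11, order 48), (S_3 x S_3) : C_2 (6T13, order 72), PGL(2,5) (6T14, order 120), S_6 (6T16, order 720). By Dedekind's theorem, for a prime p not dividing disc(f) the degrees of the irreducible factors of f mod p form the cycle type of an element of G. Factoring f modulo the 66 such primes p <= 347 (skipping 2, 29, 229, which divide the discriminant), each new pattern first appears at: mod 3: f = (x^6 + x^4 + x^3 + 1), pattern 6; mod 5: f = (x^3 + 3x + 2)(x^3 + 4x^2 + 4x + 4), pattern 3+3; mod 7: f = (x)(x + 4)(x^4 + 4x^3 + 5x^2 + 6x + 6), pattern 4+1+1; mod 13: f = (x^2 + 8x + 8)(x^4 + 12x^3 + 7x^2 + 2x + 10), pattern 4+2; mod 23: f = (x^2 + 4x + 13)(x^2 + 14x + 7)(x^2 + 22x + 18), pattern 2+2+2; mod 37: f = (x + 16)(x + 24)(x^2 + 9x + 35)(x^2 + 19x + 36), pattern 2+2+1+1; mod 193: f = (x + 37)(x + 135)(x + 140)(x + 142)(x + 150)(x + 162), pattern 1+1+1+1+1+1; mod 347: f = (x + 251)(x + 296)(x + 334)(x + 340)(x^2 + 161x + 229), pattern 2+1+1+1+1. No other pattern occurs in this range, so the set of observed cycle types is {6, 3+3, 4+1+1, 4+2, 2+2+2, 2+2+1+1, 1+1+1+1+1+1, 2+1+1+1+1}. The candidates containing elements of all these cycle types are S_4 x C_2 (6T11) of order 48, S_6 (6T16) of order 720; the others are excluded. The observed types are precisely the cycle types that occur in S_4 x C_2 (6T11). Each of the other remaining candidates has further cycle types, and by the Chebotarev density theorem the matching factorization patterns would occur for a proportion of primes equal to their share of the group: S_6 (6T16) additionally contains elements of type 5+1, 3+2+1, 3+1+1+1 (304 of its 720 elements, about 42% of primes). None of the 66 primes tested shows any such pattern (for each of these groups the chance of that is below 10^-4), which rules them out. Hence G = S_4 x C_2 (6T11), of order 48.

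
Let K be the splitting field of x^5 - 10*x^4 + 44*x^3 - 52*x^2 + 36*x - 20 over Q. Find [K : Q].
120

The degree of the splitting field over Q equals the order of the Galois group, so first determine the group. The polynomial f is an irreducible quintic over Q, so G = Gal(f/Q) is a transitive subgroup of S_5: one of C_5 (5T1, order 5), D_5 (5T2, order 10), F_20 (5T3, order 20), A_5 (5T4, order 60) or S_5 (5T5, order 120). The discriminant of f is 90054214912, which is not a perfect square, so G is not contained in A_5. The transitive groups of degree 5 not contained in A_5 are: F_20 (5T3, order 20), S_5 (5T5, order 120). By Dedekind's theorem, for a prime p not dividing disc(f) the degrees of the irreducible factors of f mod p form the cycle type of an element of G. Factoring f modulo the 5 such primes p <= 13 (skipping 2, which divides the discriminant), each new pattern first appears at: mod 3: f = (x^5 + 2x^4 + 2x^3 + 2x^2 + 1), pattern 5; mod 5: f = (x)(x^4 + 4x^2 + 3x + 1), pattern 4+1; mod 13: f = (x + 8)(x + 9)(x^3 + 12x^2 + 2x + 12), pattern 3+1+1. No other pattern occurs in this range, so the set of observed cycle types is {5, 4+1, 3+1+1}. Among the candidates above, the only group containing elements of all these cycle types is S_5 (5T5) — F_20 (5T3) lacks at least one of them. Hence G = S_5 (5T5), of order 120. The Galois group S_5 (5T5) has order 120, so the splitting field has degree 120 over Q.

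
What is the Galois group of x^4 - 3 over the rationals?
The polynomial is an irreducible quartic over Q and its discriminant is -6912, which is not a perfect square, so the Galois group is not contained in A_4. The resolvent cubic y^3 + 12*y has exactly one rational root, so the Galois group is C_4 or D_4. The quartic remains irreducible over Q(sqrt(disc)), so the group is D_4.

D_4 (also written D4)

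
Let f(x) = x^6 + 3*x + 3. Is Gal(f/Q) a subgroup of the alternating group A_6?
The polynomial is irreducible of degree 6 over Q. Its discriminant is -9059283, which is not a perfect square. A Galois group lies in the alternating group exactly when the discriminant is a square in Q, so the Galois group ((S_3 x S_3) : C_2) is not contained in A_6.

No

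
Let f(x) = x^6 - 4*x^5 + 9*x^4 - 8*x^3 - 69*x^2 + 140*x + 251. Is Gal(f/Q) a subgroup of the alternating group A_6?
The polynomial is irreducible of degree 6 over Q. Its discriminant is 564385546240000 = 23756800^2, a perfect square. A Galois group lies in the alternating group exactly when the discriminant is a square in Q, so the Galois group ((C_3 x C_3) : C_4) is contained in A_6.

Yes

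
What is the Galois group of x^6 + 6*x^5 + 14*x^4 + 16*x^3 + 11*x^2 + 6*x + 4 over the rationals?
6T8: S_4

The polynomial f is an irreducible sextic over Q, so G = Gal(f/Q) is one of the 16 transitive subgroups 6T1, ..., 6T16 of S_6. The discriminant of f is -5120000, which is not a perfect square, so G is not contained in A_6. The transitive groups of degree 6 not contained in A_6 are: C_6 (6T1, order 6), S_3 (6T2, order 6), D_6 (6T3, order 12), C_3 x S_3 (6T5, order 18), A_4 x C_2 (6T6, order 24), S_4 (6T8, order 24), S_3 x S_3 (6T9, order 36), S_4 x C_2 (6T11, order 48), (S_3 x S_3) : C_2 (6T13, order 72), PGL(2,5) (6T14, order 120), S_6 (6T16, order 720). By Dedekind's theorem, for a prime p not dividing disc(f) the degrees of the irreducible factors of f mod p form the cycle type of an element of G. Factoring f modulo the 22 such primes p <= 89 (skipping 2, 5, which divide the discriminant), each new pattern first appears at: mod 3: f = (x^3 + x^2 + 2x + 1)(x^3 + 2x^2 + x + 1), pattern 3+3; mod 7: f = (x^2 + x + 6)(x^2 + 2x + 3)(x^2 + 3x + 1), pattern 2+2+2; mod 13: f = (x + 5)(x + 10)(x^4 + 4x^3 + 8x^2 + 8x + 11), pattern 4+1+1; mod 43: f = (x + 13)(x + 32)(x^2 + 2x + 5)(x^2 + 2x + 11), pattern 2+2+1+1. No other pattern occurs in this range, so the set of observed cycle types is {3+3, 2+2+2, 4+1+1, 2+2+1+1}. The candidates containing elements of all these cycle types are S_4 (6T8) of order 24, S_4 x C_2 (6T11) of order 48, PGL(2,5) (6T14) of order 120, S_6 (6T16) of order 720; the others are excluded. The observed types are precisely the cycle types that occur in S_4 (6T8) (apart from the identity). Each of the other remaining candidates has further cycle types, and by the Chebotarev density theorem the matching factorization patterns would occur for a proportion of primes equal to their share of the group: S_4 x C_2 (6T11) additionally contains elements of type 6, 4+2, 2+1+1+1+1 (17 of its 48 elements, about 35% of primes); PGL(2,5) (6T14) additionally contains elements of type 6, 5+1 (44 of its 120 elements, about 37% of primes); S_6 (6T16) additionally contains elements of type 6, 5+1, 4+2, 3+2+1, 3+1+1+1, 2+1+1+1+1 (529 of its 720 elements, about 73% of primes). None of the 22 primes tested shows any such pattern (for each of these groups the chance of that is below 10^-4), which rules them out. Hence G = S_4 (6T8), of order 24.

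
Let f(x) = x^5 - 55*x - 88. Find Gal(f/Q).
A_5 (also written A5)

The polynomial f is an irreducible quintic over Q, so G = Gal(f/Q) is a transitive subgroup of S_5: one of C_5 (5T1, order 5), D_5 (5T2, order 10), F_20 (5T3, order 20), A_5 (5T4, order 60) or S_5 (5T5, order 120). The discriminant of f is 58564000000 = 242000^2, a perfect square, so G is contained in A_5. The transitive groups of degree 5 contained in A_5 are: C_5 (5T1, order 5), D_5 (5T2, order 10), A_5 (5T4, order 60). By Dedekind's theorem, for a prime p not dividing disc(f) the degrees of the irreducible factors of f mod p form the cycle type of an element of G. Factoring f modulo the 3 such primes p <= 13 (skipping 2, 5, 11, which divide the discriminant), each new pattern first appears at: mod 3: f = (x^5 + 2x + 2), pattern 5; mod 13: f = (x + 5)(x + 7)(x^3 + x^2 + 5x + 9), pattern 3+1+1. No other pattern occurs in this range, so the set of observed cycle types is {5, 3+1+1}. Among the candidates above, the only group containing elements of all these cycle types is A_5 (5T4) — each of C_5 (5T1), D_5 (5T2) lacks at least one of them. Hence G = A_5 (5T4), of order 60.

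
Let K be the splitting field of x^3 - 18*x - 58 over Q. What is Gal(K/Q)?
S_3 (order 6)

The polynomial is an irreducible cubic over Q and its discriminant is -67500, which is not a perfect square. For an irreducible cubic, a non-square discriminant gives Galois group S_3.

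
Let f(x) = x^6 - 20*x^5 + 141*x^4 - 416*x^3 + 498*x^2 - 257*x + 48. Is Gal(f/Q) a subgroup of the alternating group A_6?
Yes

The polynomial is irreducible of degree 6 over Q. Its discriminant is 30991489 = 5567^2, a perfect square. A Galois group lies in the alternating group exactly when the discriminant is a square in Q, so the Galois group (PSL(2,5)) is contained in A_6.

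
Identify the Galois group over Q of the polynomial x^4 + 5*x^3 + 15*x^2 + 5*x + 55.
The polynomial is an irreducible quartic over Q and its discriminant is 66430125, which is not a perfect square, so the Galois group is not contained in A_4. The resolvent cubic y^3 - 15*y^2 - 195*y + 1900 has exactly one rational root, so the Galois group is C_4 or D_4. The quartic becomes reducible over Q(sqrt(disc)), so the group is C_4.

C_4, the cyclic group of order 4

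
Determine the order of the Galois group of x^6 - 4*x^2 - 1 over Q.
The degree of the splitting field over Q equals the order of the Galois group, so first determine the group. The polynomial f is an irreducible sextic over Q, so G = Gal(f/Q) is one of the 16 transitive subgroups 6T1, ..., 6T16 of S_6. The discriminant of f is 3356224 = 1832^2, a perfect square, so G is contained in A_6. The transitive groups of degree 6 contained in A_6 are: A_4 (6T4, order 12), S_4 (6T7, order 24), (C_3 x C_3) : C_4 (6T10, order 36), PSL(2,5) (6T12, order 60), A_6 (6T15, order 360). By Dedekind's theorem, for a prime p not dividing disc(f) the degrees of the irreducible factors of f mod p form the cycle type of an element of G. Factoring f modulo the 79 such primes p <= 419 (skipping 2, 229, which divide the discriminant), each new pattern first appears at: mod 3: f = (x^3 + x^2 + 2x + 1)(x^3 + 2x^2 + 2x + 2), pattern 3+3; mod 7: f = (x^2 + 4)(x^4 + 3x^2 + 5), pattern 4+2; mod 23: f = (x + 9)(x + 14)(x^2 + x + 18)(x^2 + 22x + 18), pattern 2+2+1+1; mod 193: f = (x + 87)(x + 90)(x + 93)(x + 100)(x + 103)(x + 106), pattern 1+1+1+1+1+1. No other pattern occurs in this range, so the set of observed cycle types is {3+3, 4+2, 2+2+1+1, 1+1+1+1+1+1}. The candidates containing elements of all these cycle types are S_4 (6T7) of order 24, (C_3 x C_3) : C_4 (6T10) of order 36, A_6 (6T15) of order 360; the others are excluded. The observed types are precisely the cycle types that occur in S_4 (6T7). Each of the other remaining candidates has further cycle types, and by the Chebotarev density theorem the matching factorization patterns would occur for a proportion of primes equal to their share of the group: (C_3 x C_3) : C_4 (6T10) additionally contains elements of type 3+1+1+1 (4 of its 36 elements, about 11% of primes); A_6 (6T15) additionally contains elements of type 5+1, 3+1+1+1 (184 of its 360 elements, about 51% of primes). None of the 79 primes tested shows any such pattern (for each of these groups the chance of that is below 10^-4), which rules them out. Hence G = S_4 (6T7), of order 24. The Galois group S_4 (6T7) has order 24, so the splitting field has degree 24 over Q.

24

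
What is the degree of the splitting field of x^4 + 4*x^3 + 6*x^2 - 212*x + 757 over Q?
12

The degree of the splitting field over Q equals the order of the Galois group, so first determine the group. The polynomial is an irreducible quartic over Q and its discriminant is 176319369216 = 419904^2, a perfect square, so the Galois group is contained in A_4. The resolvent cubic y^3 - 6*y^2 - 3876*y - 38888 is irreducible over Q. An irreducible resolvent with square discriminant gives A_4. The Galois group A_4 (4T4) has order 12, so the splitting field has degree 12 over Q.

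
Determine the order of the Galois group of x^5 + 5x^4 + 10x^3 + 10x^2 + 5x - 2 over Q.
The degree of the splitting field over Q equals the order of the Galois group, so first determine the group. The polynomial f is an irreducible quintic over Q, so G = Gal(f/Q) is a transitive subgroup of S_5: one of C_5 (5T1, order 5), D_5 (5T2, order 10), F_20 (5T3, order 20), A_5 (5T4, order 60) or S_5 (5T5, order 120). The discriminant of f is 253125, which is not a perfect square, so G is not contained in A_5. The transitive groups of degree 5 not contained in A_5 are: F_20 (5T3, order 20), S_5 (5T5, order 120). By Dedekind's theorem, for a prime p not dividing disc(f) the degrees of the irreducible factors of f mod p form the cycle type of an element of G. Factoring f modulo the 18 such primes p <= 71 (skipping 3, 5, which divide the discriminant), each new pattern first appears at: mod 2: f = (x)(x^4 + x^3 + 1), pattern 4+1; mod 11: f = (x^5 + 5x^4 + 10x^3 + 10x^2 + 5x + 9), pattern 5; mod 19: f = (x + 10)(x^2 + 4)(x^2 + 14x + 18), pattern 2+2+1; mod 41: f = (x + 4)(x + 8)(x + 14)(x + 30)(x + 31), pattern 1+1+1+1+1. No other pattern occurs in this range, so the set of observed cycle types is {4+1, 5, 2+2+1, 1+1+1+1+1}. The candidates containing elements of all these cycle types are F_20 (5T3) of order 20, S_5 (5T5) of order 120; the others are excluded. The observed types are precisely the cycle types that occur in F_20 (5T3). Each of the other remaining candidates has further cycle types, and by the Chebotarev density theorem the matching factorization patterns would occur for a proportion of primes equal to their share of the group: S_5 (5T5) additionally contains elements of type 3+2, 3+1+1, 2+1+1+1 (50 of its 120 elements, about 42% of primes). None of the 18 primes tested shows any such pattern (for each of these groups the chance of that is below 10^-4), which rules them out. Hence G = F_20 (5T3), of order 20. The Galois group F_20 (5T3) has order 20, so the splitting field has degree 20 over Q.

20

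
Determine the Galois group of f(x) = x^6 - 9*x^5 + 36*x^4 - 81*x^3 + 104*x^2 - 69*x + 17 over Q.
S_4

The polynomial f is an irreducible sextic over Q, so G = Gal(f/Q) is one of the 16 transitive subgroups 6T1, ..., 6T16 of S_6. The discriminant of f is 810448, which is not a perfect square, so G is not contained in A_6. The transitive groups of degree 6 not contained in A_6 are: C_6 (6T1, order 6), S_3 (6T2, order 6), D_6 (6T3, order 12), C_3 x S_3 (6T5, order 18), A_4 x C_2 (6T6, order 24), S_4 (6T8, order 24), S_3 x S_3 (6T9, order 36), S_4 x C_2 (6T11, order 48), (S_3 x S_3) : C_2 (6T13, order 72), PGL(2,5) (6T14, order 120), S_6 (6T16, order 720). By Dedekind's theorem, for a prime p not dividing disc(f) the degrees of the irreducible factors of f mod p form the cycle type of an element of G. Factoring f modulo the 22 such primes p <= 89 (skipping 2, 37, which divide the discriminant), each new pattern first appears at: mod 3: f = (x^3 + x^2 + 2x + 1)(x^3 + 2x^2 + 2x + 2), pattern 3+3; mod 5: f = (x^2 + x + 2)(x^2 + 2x + 4)(x^2 + 3x + 4), pattern 2+2+2; mod 17: f = (x)(x + 14)(x^4 + 11x^3 + x^2 + 7x + 6), pattern 4+1+1; mod 67: f = (x + 3)(x + 61)(x^2 + 64x + 42)(x^2 + 64x + 52), pattern 2+2+1+1. No other pattern occurs in this range, so the set of observed cycle types is {3+3, 2+2+2, 4+1+1, 2+2+1+1}. The candidates containing elements of all these cycle types are S_4 (6T8) of order 24, S_4 x C_2 (6T11) of order 48, PGL(2,5) (6T14) of order 120, S_6 (6T16) of order 720; the others are excluded. The observed types are precisely the cycle types that occur in S_4 (6T8) (apart from the identity). Each of the other remaining candidates has further cycle types, and by the Chebotarev density theorem the matching factorization patterns would occur for a proportion of primes equal to their share of the group: S_4 x C_2 (6T11) additionally contains elements of type 6, 4+2, 2+1+1+1+1 (17 of its 48 elements, about 35% of primes); PGL(2,5) (6T14) additionally contains elements of type 6, 5+1 (44 of its 120 elements, about 37% of primes); S_6 (6T16) additionally contains elements of type 6, 5+1, 4+2, 3+2+1, 3+1+1+1, 2+1+1+1+1 (529 of its 720 elements, about 73% of primes). None of the 22 primes tested shows any such pattern (for each of these groups the chance of that is below 10^-4), which rules them out. Hence G = S_4 (6T8), of order 24.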